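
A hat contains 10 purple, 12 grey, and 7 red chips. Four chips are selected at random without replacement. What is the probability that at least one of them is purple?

6625/7917

Use the complement: P(at least one purple) = 1 − P(no purple).
P(none) = C(19,4)/C(29,4) = 3876/23751.
So P = 1 − 3876/23751 = 6625/7917 ≈ 0.8368.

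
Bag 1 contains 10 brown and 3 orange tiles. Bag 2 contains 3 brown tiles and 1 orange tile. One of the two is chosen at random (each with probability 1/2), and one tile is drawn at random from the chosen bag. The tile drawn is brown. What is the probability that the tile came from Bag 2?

P(brown | Bag 1) = 10/13; P(brown | Bag 2) = 3/4.
P(brown) = 1/2·10/13 + 1/2·3/4 = 79/104.
By Bayes' rule, P(Bag 2 | brown) = 3/8 / 79/104 = 39/79 ≈ 0.4937.

39/79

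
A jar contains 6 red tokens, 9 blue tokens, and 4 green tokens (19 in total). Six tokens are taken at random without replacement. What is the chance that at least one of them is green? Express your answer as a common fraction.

Use the complement: P(at least one green) = 1 − P(no green).
P(none) = C(15,6)/C(19,6) = 5005/27132.
So P = 1 − 5005/27132 = 3161/3876 ≈ 0.8155.

3161/3876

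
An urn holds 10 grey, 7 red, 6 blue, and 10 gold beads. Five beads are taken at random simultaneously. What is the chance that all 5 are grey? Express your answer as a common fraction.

21/19778

Unordered draws without replacement: count favorable combinations over C(33,5).
Favorable = C(10,5) · C(7,0) · C(6,0) · C(10,0) = 252; total = C(33,5) = 237336.
P = 252/237336 = 21/19778 ≈ 0.0011.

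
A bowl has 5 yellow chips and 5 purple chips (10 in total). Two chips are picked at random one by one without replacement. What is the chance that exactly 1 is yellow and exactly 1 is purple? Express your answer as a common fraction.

5/9

Unordered draws without replacement: count favorable combinations over C(10,2).
Favorable = C(5,1) · C(5,1) = 25; total = C(10,2) = 45.
P = 25/45 = 5/9 ≈ 0.5556.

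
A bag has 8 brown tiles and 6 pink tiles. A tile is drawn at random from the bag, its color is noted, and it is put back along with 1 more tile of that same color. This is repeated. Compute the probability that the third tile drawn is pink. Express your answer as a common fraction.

3/7

Sum over the four possibilities for the first two draws (pink/not-pink each), tracking how the pink count and total change by +1 per draw.
P(third is pink) = 3/7 ≈ 0.4286. (In a Pólya urn every draw has the same marginal probability 6/14.)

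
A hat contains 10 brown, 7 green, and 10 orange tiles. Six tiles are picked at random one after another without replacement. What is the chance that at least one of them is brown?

Use the complement: P(at least one brown) = 1 − P(no brown).
P(none) = C(17,6)/C(27,6) = 12376/296010.
So P = 1 − 12376/296010 = 10909/11385 ≈ 0.9582.

10909/11385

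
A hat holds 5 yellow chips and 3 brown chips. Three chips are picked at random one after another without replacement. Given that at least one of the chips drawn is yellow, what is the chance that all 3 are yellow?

P(all 3 yellow) = C(5,3)/C(8,3) = 5/28; P(at least one yellow) = 1 − C(3,3)/C(8,3) = 55/56.
Since 'all 3 yellow' ⊆ 'at least one yellow', P(all 3 | at least one) = 5/28 / 55/56 = 2/11 ≈ 0.1818.

2/11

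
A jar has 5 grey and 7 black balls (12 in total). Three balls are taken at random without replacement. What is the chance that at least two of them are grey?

Sum the hypergeometric tail for j = 2,…,3 grey balls.
Favorable = C(5,2)·C(7,1) + C(5,3)·C(7,0) = 80; total = C(12,3) = 220.
P = 80/220 = 4/11 ≈ 0.3636.

4/11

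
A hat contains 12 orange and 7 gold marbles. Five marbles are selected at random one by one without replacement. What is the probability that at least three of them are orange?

2959/3876

Sum the hypergeometric tail for j = 3,…,5 orange marbles.
Favorable = C(12,3)·C(7,2) + C(12,4)·C(7,1) + C(12,5)·C(7,0) = 8877; total = C(19,5) = 11628.
P = 8877/11628 = 2959/3876 ≈ 0.7634.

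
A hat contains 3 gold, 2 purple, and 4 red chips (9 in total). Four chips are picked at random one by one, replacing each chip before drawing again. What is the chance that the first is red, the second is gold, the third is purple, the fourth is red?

32/2187

Multiply the conditional probability of each draw in order, with replacement (the composition resets each draw).
P = (4/9) · (3/9) · (2/9) · (4/9) = 32/2187 ≈ 0.0146.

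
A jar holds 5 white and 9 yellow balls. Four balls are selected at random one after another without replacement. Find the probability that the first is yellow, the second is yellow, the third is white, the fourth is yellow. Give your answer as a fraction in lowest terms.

15/143

Multiply the conditional probability of each draw in order, without replacement, so each draw removes one from its color and from the total.
P = (9/14) · (8/13) · (5/12) · (7/11) = 15/143 ≈ 0.1049.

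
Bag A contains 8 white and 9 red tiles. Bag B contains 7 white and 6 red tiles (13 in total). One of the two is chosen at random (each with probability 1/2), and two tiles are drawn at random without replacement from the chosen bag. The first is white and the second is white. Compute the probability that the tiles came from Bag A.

13/30

P(E | Bag A) = 7/34; P(E | Bag B) = 7/26.
P(E) = 1/2·7/34 + 1/2·7/26 = 105/442.
By Bayes' rule, P(Bag A | E) = 7/68 / 105/442 = 13/30 ≈ 0.4333.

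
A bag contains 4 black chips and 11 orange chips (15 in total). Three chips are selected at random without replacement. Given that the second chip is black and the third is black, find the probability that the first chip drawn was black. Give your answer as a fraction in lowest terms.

P(first=black and the second chip is black and the third is black) = (4/15)·(3/14)·(2/13) = 4/455.
P(E) = Σ over first color = 4/455 + 22/455 = 2/35.
By Bayes, P(first=black | E) = 4/455 / 2/35 = 2/13 ≈ 0.1538.

2/13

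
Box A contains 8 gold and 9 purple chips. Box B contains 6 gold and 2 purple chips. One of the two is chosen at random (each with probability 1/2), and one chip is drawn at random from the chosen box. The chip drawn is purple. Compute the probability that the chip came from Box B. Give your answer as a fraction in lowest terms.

P(purple | Box A) = 9/17; P(purple | Box B) = 1/4.
P(purple) = 1/2·9/17 + 1/2·1/4 = 53/136.
By Bayes' rule, P(Box B | purple) = 1/8 / 53/136 = 17/53 ≈ 0.3208.

17/53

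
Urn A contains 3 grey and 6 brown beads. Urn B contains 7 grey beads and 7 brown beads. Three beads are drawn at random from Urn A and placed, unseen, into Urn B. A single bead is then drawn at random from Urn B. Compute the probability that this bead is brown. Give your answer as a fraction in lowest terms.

9/17

Condition on how many of the transferred beads are brown (from Urn A: 6 brown of 9; then Urn B has 17 total).
  0 brown: C(6,0)C(3,3)/C(9,3) = 1/84; then P = 7/17
  1 brown: C(6,1)C(3,2)/C(9,3) = 3/14; then P = 8/17
  2 brown: C(6,2)C(3,1)/C(9,3) = 15/28; then P = 9/17
  3 brown: C(6,3)C(3,0)/C(9,3) = 5/21; then P = 10/17
P(brown from Urn B) = 9/17 ≈ 0.5294.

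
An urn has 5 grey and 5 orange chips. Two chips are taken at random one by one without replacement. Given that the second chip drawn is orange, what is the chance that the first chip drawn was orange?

P(first=orange and the second chip drawn is orange) = (5/10)·(4/9) = 2/9.
P(the second chip drawn is orange) = Σ over first color = 5/18 + 2/9 = 1/2.
By Bayes, P(first=orange | the second chip drawn is orange) = 2/9 / 1/2 = 4/9 ≈ 0.4444.

4/9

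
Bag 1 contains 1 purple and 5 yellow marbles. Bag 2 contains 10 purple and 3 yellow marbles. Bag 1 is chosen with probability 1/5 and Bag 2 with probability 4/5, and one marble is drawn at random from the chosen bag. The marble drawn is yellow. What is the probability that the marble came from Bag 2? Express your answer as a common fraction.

72/137

P(yellow | Bag 1) = 5/6; P(yellow | Bag 2) = 3/13.
P(yellow) = 1/5·5/6 + 4/5·3/13 = 137/390.
By Bayes' rule, P(Bag 2 | yellow) = 12/65 / 137/390 = 72/137 ≈ 0.5255.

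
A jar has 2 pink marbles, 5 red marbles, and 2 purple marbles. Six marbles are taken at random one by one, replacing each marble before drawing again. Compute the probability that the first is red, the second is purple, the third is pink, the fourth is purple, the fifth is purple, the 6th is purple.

Multiply the conditional probability of each draw in order, with replacement (the composition resets each draw).
P = (5/9) · (2/9) · (2/9) · (2/9) · (2/9) · (2/9) = 160/531441 ≈ 0.0003.

160/531441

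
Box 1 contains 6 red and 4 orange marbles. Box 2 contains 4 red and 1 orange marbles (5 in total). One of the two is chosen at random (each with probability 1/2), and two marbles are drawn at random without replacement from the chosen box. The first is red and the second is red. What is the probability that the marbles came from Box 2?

P(E | Box 1) = 1/3; P(E | Box 2) = 3/5.
P(E) = 1/2·1/3 + 1/2·3/5 = 7/15.
By Bayes' rule, P(Box 2 | E) = 3/10 / 7/15 = 9/14 ≈ 0.6429.

9/14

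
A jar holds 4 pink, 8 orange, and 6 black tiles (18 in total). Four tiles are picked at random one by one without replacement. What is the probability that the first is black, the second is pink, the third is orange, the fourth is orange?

Multiply the conditional probability of each draw in order, without replacement, so each draw removes one from its color and from the total.
P = (6/18) · (4/17) · (8/16) · (7/15) = 14/765 ≈ 0.0183.

14/765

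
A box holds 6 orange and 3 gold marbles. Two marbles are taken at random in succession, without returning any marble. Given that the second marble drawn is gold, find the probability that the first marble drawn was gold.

1/4

P(first=gold and the second marble drawn is gold) = (3/9)·(2/8) = 1/12.
P(the second marble drawn is gold) = Σ over first color = 1/4 + 1/12 = 1/3.
By Bayes, P(first=gold | the second marble drawn is gold) = 1/12 / 1/3 = 1/4 ≈ 0.2500.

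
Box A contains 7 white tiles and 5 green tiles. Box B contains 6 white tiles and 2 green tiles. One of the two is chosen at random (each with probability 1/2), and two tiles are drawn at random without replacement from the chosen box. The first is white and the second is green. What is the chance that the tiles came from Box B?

198/443

P(E | Box A) = 35/132; P(E | Box B) = 3/14.
P(E) = 1/2·35/132 + 1/2·3/14 = 443/1848.
By Bayes' rule, P(Box B | E) = 3/28 / 443/1848 = 198/443 ≈ 0.4470.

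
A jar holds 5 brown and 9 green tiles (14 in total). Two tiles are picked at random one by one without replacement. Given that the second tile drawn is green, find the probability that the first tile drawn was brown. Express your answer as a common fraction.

P(first=brown and the second tile drawn is green) = (5/14)·(9/13) = 45/182.
P(the second tile drawn is green) = Σ over first color = 45/182 + 36/91 = 9/14.
By Bayes, P(first=brown | the second tile drawn is green) = 45/182 / 9/14 = 5/13 ≈ 0.3846.

5/13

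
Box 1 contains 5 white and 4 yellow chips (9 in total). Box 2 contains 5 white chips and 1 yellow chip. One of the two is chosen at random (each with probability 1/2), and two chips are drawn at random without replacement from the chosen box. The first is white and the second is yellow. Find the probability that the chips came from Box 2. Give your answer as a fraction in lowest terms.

P(E | Box 1) = 5/18; P(E | Box 2) = 1/6.
P(E) = 1/2·5/18 + 1/2·1/6 = 2/9.
By Bayes' rule, P(Box 2 | E) = 1/12 / 2/9 = 3/8 ≈ 0.3750.

3/8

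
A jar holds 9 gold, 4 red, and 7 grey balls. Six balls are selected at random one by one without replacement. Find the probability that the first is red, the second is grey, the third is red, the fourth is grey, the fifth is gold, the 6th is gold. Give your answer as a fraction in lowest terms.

21/16150

Multiply the conditional probability of each draw in order, without replacement, so each draw removes one from its color and from the total.
P = (4/20) · (7/19) · (3/18) · (6/17) · (9/16) · (8/15) = 21/16150 ≈ 0.0013.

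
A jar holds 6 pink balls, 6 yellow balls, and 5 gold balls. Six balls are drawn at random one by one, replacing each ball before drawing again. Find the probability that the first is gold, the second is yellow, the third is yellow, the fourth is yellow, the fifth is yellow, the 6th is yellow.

Multiply the conditional probability of each draw in order, with replacement (the composition resets each draw).
P = (5/17) · (6/17) · (6/17) · (6/17) · (6/17) · (6/17) = 38880/24137569 ≈ 0.0016.

38880/24137569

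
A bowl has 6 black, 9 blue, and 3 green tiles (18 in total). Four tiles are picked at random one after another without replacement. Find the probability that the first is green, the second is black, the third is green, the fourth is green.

Multiply the conditional probability of each draw in order, without replacement, so each draw removes one from its color and from the total.
P = (3/18) · (6/17) · (2/16) · (1/15) = 1/2040 ≈ 0.0005.

1/2040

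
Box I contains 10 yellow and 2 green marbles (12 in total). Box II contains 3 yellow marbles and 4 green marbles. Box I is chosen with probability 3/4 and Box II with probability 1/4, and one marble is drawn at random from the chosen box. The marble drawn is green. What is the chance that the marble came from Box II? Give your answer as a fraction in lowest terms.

8/15

P(green | Box I) = 1/6; P(green | Box II) = 4/7.
P(green) = 3/4·1/6 + 1/4·4/7 = 15/56.
By Bayes' rule, P(Box II | green) = 1/7 / 15/56 = 8/15 ≈ 0.5333.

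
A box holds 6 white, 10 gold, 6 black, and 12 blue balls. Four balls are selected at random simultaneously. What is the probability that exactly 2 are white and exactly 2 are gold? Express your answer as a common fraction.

675/46376

Unordered draws without replacement: count favorable combinations over C(34,4).
Favorable = C(6,2) · C(10,2) · C(6,0) · C(12,0) = 675; total = C(34,4) = 46376.
P = 675/46376 = 675/46376 ≈ 0.0146.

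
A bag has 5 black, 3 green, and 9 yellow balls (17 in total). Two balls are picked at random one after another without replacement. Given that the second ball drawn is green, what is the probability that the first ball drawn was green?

P(first=green and the second ball drawn is green) = (3/17)·(2/16) = 3/136.
P(the second ball drawn is green) = Σ over first color = 15/272 + 3/136 + 27/272 = 3/17.
By Bayes, P(first=green | the second ball drawn is green) = 3/136 / 3/17 = 1/8 ≈ 0.1250.

1/8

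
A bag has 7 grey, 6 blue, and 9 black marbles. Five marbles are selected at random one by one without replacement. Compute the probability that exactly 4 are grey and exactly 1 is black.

Unordered draws without replacement: count favorable combinations over C(22,5).
Favorable = C(7,4) · C(6,0) · C(9,1) = 315; total = C(22,5) = 26334.
P = 315/26334 = 5/418 ≈ 0.0120.

5/418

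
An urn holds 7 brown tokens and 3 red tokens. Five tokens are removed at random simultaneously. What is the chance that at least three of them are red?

Sum the hypergeometric tail for j = 3,…,3 red tokens.
Favorable = C(3,3)·C(7,2) = 21; total = C(10,5) = 252.
P = 21/252 = 1/12 ≈ 0.0833.

1/12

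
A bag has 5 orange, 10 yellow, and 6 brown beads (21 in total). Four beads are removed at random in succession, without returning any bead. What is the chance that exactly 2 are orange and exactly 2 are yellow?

10/133

Unordered draws without replacement: count favorable combinations over C(21,4).
Favorable = C(5,2) · C(10,2) · C(6,0) = 450; total = C(21,4) = 5985.
P = 450/5985 = 10/133 ≈ 0.0752.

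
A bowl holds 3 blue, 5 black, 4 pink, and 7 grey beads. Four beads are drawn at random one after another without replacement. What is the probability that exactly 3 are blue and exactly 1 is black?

5/3876

Unordered draws without replacement: count favorable combinations over C(19,4).
Favorable = C(3,3) · C(5,1) · C(4,0) · C(7,0) = 5; total = C(19,4) = 3876.
P = 5/3876 = 5/3876 ≈ 0.0013.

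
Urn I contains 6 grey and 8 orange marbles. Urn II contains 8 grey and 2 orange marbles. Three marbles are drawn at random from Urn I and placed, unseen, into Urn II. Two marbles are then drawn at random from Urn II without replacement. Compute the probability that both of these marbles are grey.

3529/7098

Condition on how many of the transferred marbles are grey (from Urn I: 6 grey of 14; then Urn II has 13 total).
  0 grey: C(6,0)C(8,3)/C(14,3) = 2/13; then P = C(8,2)/C(13,2) = 14/39
  1 grey: C(6,1)C(8,2)/C(14,3) = 6/13; then P = C(9,2)/C(13,2) = 6/13
  2 grey: C(6,2)C(8,1)/C(14,3) = 30/91; then P = C(10,2)/C(13,2) = 15/26
  3 grey: C(6,3)C(8,0)/C(14,3) = 5/91; then P = C(11,2)/C(13,2) = 55/78
P(both grey) = 3529/7098 ≈ 0.4972.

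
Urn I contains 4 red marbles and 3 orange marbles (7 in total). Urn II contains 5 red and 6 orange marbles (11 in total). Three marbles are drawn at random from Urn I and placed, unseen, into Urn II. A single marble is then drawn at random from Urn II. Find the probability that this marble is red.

Condition on how many of the transferred marbles are red (from Urn I: 4 red of 7; then Urn II has 14 total).
  0 red: C(4,0)C(3,3)/C(7,3) = 1/35; then P = 5/14
  1 red: C(4,1)C(3,2)/C(7,3) = 12/35; then P = 6/14
  2 red: C(4,2)C(3,1)/C(7,3) = 18/35; then P = 7/14
  3 red: C(4,3)C(3,0)/C(7,3) = 4/35; then P = 8/14
P(red from Urn II) = 47/98 ≈ 0.4796.

47/98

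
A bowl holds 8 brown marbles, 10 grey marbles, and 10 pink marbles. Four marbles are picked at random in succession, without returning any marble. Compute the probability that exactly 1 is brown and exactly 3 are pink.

64/1365

Unordered draws without replacement: count favorable combinations over C(28,4).
Favorable = C(8,1) · C(10,0) · C(10,3) = 960; total = C(28,4) = 20475.
P = 960/20475 = 64/1365 ≈ 0.0469.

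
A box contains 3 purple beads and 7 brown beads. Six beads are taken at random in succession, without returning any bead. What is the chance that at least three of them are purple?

1/6

Sum the hypergeometric tail for j = 3,…,3 purple beads.
Favorable = C(3,3)·C(7,3) = 35; total = C(10,6) = 210.
P = 35/210 = 1/6 ≈ 0.1667.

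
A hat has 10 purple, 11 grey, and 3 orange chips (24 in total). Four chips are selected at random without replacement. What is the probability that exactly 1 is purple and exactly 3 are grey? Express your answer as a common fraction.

25/161

Unordered draws without replacement: count favorable combinations over C(24,4).
Favorable = C(10,1) · C(11,3) · C(3,0) = 1650; total = C(24,4) = 10626.
P = 1650/10626 = 25/161 ≈ 0.1553.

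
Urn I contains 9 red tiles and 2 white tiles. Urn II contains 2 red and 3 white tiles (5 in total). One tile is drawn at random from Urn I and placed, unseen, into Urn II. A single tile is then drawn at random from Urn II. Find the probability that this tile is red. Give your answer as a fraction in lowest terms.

31/66

Condition on how many of the transferred tiles are red (from Urn I: 9 red of 11; then Urn II has 6 total).
  0 red: C(9,0)C(2,1)/C(11,1) = 2/11; then P = 2/6
  1 red: C(9,1)C(2,0)/C(11,1) = 9/11; then P = 3/6
P(red from Urn II) = 31/66 ≈ 0.4697.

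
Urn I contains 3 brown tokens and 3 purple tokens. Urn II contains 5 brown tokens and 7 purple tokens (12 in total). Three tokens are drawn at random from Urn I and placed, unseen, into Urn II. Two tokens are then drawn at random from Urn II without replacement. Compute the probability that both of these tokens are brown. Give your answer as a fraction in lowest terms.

Condition on how many of the transferred tokens are brown (from Urn I: 3 brown of 6; then Urn II has 15 total).
  0 brown: C(3,0)C(3,3)/C(6,3) = 1/20; then P = C(5,2)/C(15,2) = 2/21
  1 brown: C(3,1)C(3,2)/C(6,3) = 9/20; then P = C(6,2)/C(15,2) = 1/7
  2 brown: C(3,2)C(3,1)/C(6,3) = 9/20; then P = C(7,2)/C(15,2) = 1/5
  3 brown: C(3,3)C(3,0)/C(6,3) = 1/20; then P = C(8,2)/C(15,2) = 4/15
P(both brown) = 181/1050 ≈ 0.1724.

181/1050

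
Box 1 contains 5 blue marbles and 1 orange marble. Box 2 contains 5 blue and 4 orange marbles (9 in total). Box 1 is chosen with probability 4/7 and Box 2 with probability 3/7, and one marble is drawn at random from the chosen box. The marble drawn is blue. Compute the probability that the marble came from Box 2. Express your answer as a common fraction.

P(blue | Box 1) = 5/6; P(blue | Box 2) = 5/9.
P(blue) = 4/7·5/6 + 3/7·5/9 = 5/7.
By Bayes' rule, P(Box 2 | blue) = 5/21 / 5/7 = 1/3 ≈ 0.3333.

1/3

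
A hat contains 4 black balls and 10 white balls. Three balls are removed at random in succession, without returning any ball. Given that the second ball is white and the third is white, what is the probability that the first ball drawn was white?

P(first=white and the second ball is white and the third is white) = (10/14)·(9/13)·(8/12) = 30/91.
P(E) = Σ over first color = 15/91 + 30/91 = 45/91.
By Bayes, P(first=white | E) = 30/91 / 45/91 = 2/3 ≈ 0.6667.

2/3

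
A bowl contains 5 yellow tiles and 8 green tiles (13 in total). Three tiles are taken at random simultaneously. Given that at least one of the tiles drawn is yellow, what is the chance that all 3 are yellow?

P(all 3 yellow) = C(5,3)/C(13,3) = 5/143; P(at least one yellow) = 1 − C(8,3)/C(13,3) = 115/143.
Since 'all 3 yellow' ⊆ 'at least one yellow', P(all 3 | at least one) = 5/143 / 115/143 = 1/23 ≈ 0.0435.

1/23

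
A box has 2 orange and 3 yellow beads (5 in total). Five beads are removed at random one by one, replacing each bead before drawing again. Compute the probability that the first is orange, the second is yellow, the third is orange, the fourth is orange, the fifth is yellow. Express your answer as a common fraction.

72/3125

Multiply the conditional probability of each draw in order, with replacement (the composition resets each draw).
P = (2/5) · (3/5) · (2/5) · (2/5) · (3/5) = 72/3125 ≈ 0.0230.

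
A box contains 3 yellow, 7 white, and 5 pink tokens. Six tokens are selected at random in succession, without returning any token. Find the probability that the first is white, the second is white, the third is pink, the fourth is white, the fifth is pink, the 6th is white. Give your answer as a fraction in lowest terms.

Multiply the conditional probability of each draw in order, without replacement, so each draw removes one from its color and from the total.
P = (7/15) · (6/14) · (5/13) · (5/12) · (4/11) · (4/10) = 2/429 ≈ 0.0047.

2/429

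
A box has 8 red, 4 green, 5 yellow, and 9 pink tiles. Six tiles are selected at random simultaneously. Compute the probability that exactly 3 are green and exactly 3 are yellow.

Unordered draws without replacement: count favorable combinations over C(26,6).
Favorable = C(8,0) · C(4,3) · C(5,3) · C(9,0) = 40; total = C(26,6) = 230230.
P = 40/230230 = 4/23023 ≈ 0.0002.

4/23023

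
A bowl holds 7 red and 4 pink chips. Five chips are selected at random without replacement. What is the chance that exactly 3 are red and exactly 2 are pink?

5/11

Unordered draws without replacement: count favorable combinations over C(11,5).
Favorable = C(7,3) · C(4,2) = 210; total = C(11,5) = 462.
P = 210/462 = 5/11 ≈ 0.4545.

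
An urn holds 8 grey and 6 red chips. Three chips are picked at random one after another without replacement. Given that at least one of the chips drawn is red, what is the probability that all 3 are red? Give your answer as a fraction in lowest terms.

P(all 3 red) = C(6,3)/C(14,3) = 5/91; P(at least one red) = 1 − C(8,3)/C(14,3) = 11/13.
Since 'all 3 red' ⊆ 'at least one red', P(all 3 | at least one) = 5/91 / 11/13 = 5/77 ≈ 0.0649.

5/77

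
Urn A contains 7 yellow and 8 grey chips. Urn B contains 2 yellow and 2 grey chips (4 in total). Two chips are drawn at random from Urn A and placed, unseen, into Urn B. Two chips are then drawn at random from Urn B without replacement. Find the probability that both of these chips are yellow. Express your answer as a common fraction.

Condition on how many of the transferred chips are yellow (from Urn A: 7 yellow of 15; then Urn B has 6 total).
  0 yellow: C(7,0)C(8,2)/C(15,2) = 4/15; then P = C(2,2)/C(6,2) = 1/15
  1 yellow: C(7,1)C(8,1)/C(15,2) = 8/15; then P = C(3,2)/C(6,2) = 1/5
  2 yellow: C(7,2)C(8,0)/C(15,2) = 1/5; then P = C(4,2)/C(6,2) = 2/5
P(both yellow) = 46/225 ≈ 0.2044.

46/225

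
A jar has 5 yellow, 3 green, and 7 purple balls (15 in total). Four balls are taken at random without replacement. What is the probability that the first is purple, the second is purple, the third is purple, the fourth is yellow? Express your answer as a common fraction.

5/156

Multiply the conditional probability of each draw in order, without replacement, so each draw removes one from its color and from the total.
P = (7/15) · (6/14) · (5/13) · (5/12) = 5/156 ≈ 0.0321.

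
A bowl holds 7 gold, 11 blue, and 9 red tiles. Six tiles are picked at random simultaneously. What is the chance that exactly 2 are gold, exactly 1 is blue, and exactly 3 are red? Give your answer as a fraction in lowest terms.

98/1495

Unordered draws without replacement: count favorable combinations over C(27,6).
Favorable = C(7,2) · C(11,1) · C(9,3) = 19404; total = C(27,6) = 296010.
P = 19404/296010 = 98/1495 ≈ 0.0656.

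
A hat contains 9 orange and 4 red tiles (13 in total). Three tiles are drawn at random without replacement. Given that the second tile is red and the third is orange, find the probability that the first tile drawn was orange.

8/11

P(first=orange and the second tile is red and the third is orange) = (9/13)·(4/12)·(8/11) = 24/143.
P(E) = Σ over first color = 24/143 + 9/143 = 3/13.
By Bayes, P(first=orange | E) = 24/143 / 3/13 = 8/11 ≈ 0.7273.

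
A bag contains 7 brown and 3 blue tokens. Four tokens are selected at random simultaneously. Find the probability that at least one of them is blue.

Use the complement: P(at least one blue) = 1 − P(no blue).
P(none) = C(7,4)/C(10,4) = 35/210.
So P = 1 − 35/210 = 5/6 ≈ 0.8333.

5/6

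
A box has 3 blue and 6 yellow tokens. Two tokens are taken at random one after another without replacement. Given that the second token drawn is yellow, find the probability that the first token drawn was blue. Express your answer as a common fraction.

P(first=blue and the second token drawn is yellow) = (3/9)·(6/8) = 1/4.
P(the second token drawn is yellow) = Σ over first color = 1/4 + 5/12 = 2/3.
By Bayes, P(first=blue | the second token drawn is yellow) = 1/4 / 2/3 = 3/8 ≈ 0.3750.

3/8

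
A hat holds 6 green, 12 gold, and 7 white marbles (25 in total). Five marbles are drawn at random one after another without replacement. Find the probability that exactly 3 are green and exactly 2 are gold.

Unordered draws without replacement: count favorable combinations over C(25,5).
Favorable = C(6,3) · C(12,2) · C(7,0) = 1320; total = C(25,5) = 53130.
P = 1320/53130 = 4/161 ≈ 0.0248.

4/161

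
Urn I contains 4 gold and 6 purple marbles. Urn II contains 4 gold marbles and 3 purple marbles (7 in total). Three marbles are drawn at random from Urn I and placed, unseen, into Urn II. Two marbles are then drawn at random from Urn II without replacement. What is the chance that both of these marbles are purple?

Condition on how many of the transferred marbles are purple (from Urn I: 6 purple of 10; then Urn II has 10 total).
  0 purple: C(6,0)C(4,3)/C(10,3) = 1/30; then P = C(3,2)/C(10,2) = 1/15
  1 purple: C(6,1)C(4,2)/C(10,3) = 3/10; then P = C(4,2)/C(10,2) = 2/15
  2 purple: C(6,2)C(4,1)/C(10,3) = 1/2; then P = C(5,2)/C(10,2) = 2/9
  3 purple: C(6,3)C(4,0)/C(10,3) = 1/6; then P = C(6,2)/C(10,2) = 1/3
P(both purple) = 47/225 ≈ 0.2089.

47/225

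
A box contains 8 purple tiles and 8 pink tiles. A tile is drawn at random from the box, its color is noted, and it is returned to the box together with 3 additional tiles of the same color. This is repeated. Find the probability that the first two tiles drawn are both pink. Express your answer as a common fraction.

11/38

After a pink draw the box holds 11 pink out of 19.
P = (8/16)·(11/19) = 11/38 ≈ 0.2895.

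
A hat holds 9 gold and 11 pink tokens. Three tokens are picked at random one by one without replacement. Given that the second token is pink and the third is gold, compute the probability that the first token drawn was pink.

P(first=pink and the second token is pink and the third is gold) = (11/20)·(10/19)·(9/18) = 11/76.
P(E) = Σ over first color = 11/95 + 11/76 = 99/380.
By Bayes, P(first=pink | E) = 11/76 / 99/380 = 5/9 ≈ 0.5556.

5/9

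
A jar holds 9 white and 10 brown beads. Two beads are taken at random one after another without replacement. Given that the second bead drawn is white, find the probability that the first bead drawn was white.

4/9

P(first=white and the second bead drawn is white) = (9/19)·(8/18) = 4/19.
P(the second bead drawn is white) = Σ over first color = 4/19 + 5/19 = 9/19.
By Bayes, P(first=white | the second bead drawn is white) = 4/19 / 9/19 = 4/9 ≈ 0.4444.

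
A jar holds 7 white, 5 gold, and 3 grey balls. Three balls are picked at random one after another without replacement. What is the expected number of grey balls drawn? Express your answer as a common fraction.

By linearity of expectation, E[X] = Σ P(draw i is grey); by symmetry each draw (even without replacement) has P(grey) = 3/15.
E[X] = 3 · 3/15 = 3/5 ≈ 0.6000.

3/5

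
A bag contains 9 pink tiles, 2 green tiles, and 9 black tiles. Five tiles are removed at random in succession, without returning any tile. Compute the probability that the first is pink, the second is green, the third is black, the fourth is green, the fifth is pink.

Multiply the conditional probability of each draw in order, without replacement, so each draw removes one from its color and from the total.
P = (9/20) · (2/19) · (9/18) · (1/17) · (8/16) = 9/12920 ≈ 0.0007.

9/12920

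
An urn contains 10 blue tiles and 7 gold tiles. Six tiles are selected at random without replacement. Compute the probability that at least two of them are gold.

743/884

Sum the hypergeometric tail for j = 2,…,6 gold tiles.
Favorable = C(7,2)·C(10,4) + C(7,3)·C(10,3) + C(7,4)·C(10,2) + C(7,5)·C(10,1) + C(7,6)·C(10,0) = 10402; total = C(17,6) = 12376.
P = 10402/12376 = 743/884 ≈ 0.8405.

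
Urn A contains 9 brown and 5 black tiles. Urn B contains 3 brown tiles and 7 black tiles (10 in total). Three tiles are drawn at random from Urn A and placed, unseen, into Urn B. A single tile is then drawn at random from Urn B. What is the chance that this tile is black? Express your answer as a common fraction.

113/182

Condition on how many of the transferred tiles are black (from Urn A: 5 black of 14; then Urn B has 13 total).
  0 black: C(5,0)C(9,3)/C(14,3) = 3/13; then P = 7/13
  1 black: C(5,1)C(9,2)/C(14,3) = 45/91; then P = 8/13
  2 black: C(5,2)C(9,1)/C(14,3) = 45/182; then P = 9/13
  3 black: C(5,3)C(9,0)/C(14,3) = 5/182; then P = 10/13
P(black from Urn B) = 113/182 ≈ 0.6209.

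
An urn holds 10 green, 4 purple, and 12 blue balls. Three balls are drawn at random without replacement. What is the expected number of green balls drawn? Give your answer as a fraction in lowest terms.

15/13

By linearity of expectation, E[X] = Σ P(draw i is green); by symmetry each draw (even without replacement) has P(green) = 10/26.
E[X] = 3 · 10/26 = 15/13 ≈ 1.1538.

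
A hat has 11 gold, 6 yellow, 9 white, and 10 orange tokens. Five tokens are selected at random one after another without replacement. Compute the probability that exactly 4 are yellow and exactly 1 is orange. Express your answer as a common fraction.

Unordered draws without replacement: count favorable combinations over C(36,5).
Favorable = C(11,0) · C(6,4) · C(9,0) · C(10,1) = 150; total = C(36,5) = 376992.
P = 150/376992 = 25/62832 ≈ 0.0004.

25/62832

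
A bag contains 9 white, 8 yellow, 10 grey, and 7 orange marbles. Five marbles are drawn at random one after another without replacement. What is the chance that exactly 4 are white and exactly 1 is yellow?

Unordered draws without replacement: count favorable combinations over C(34,5).
Favorable = C(9,4) · C(8,1) · C(10,0) · C(7,0) = 1008; total = C(34,5) = 278256.
P = 1008/278256 = 21/5797 ≈ 0.0036.

21/5797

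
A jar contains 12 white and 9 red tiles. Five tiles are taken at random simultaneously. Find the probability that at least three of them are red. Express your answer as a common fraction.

6/17

Sum the hypergeometric tail for j = 3,…,5 red tiles.
Favorable = C(9,3)·C(12,2) + C(9,4)·C(12,1) + C(9,5)·C(12,0) = 7182; total = C(21,5) = 20349.
P = 7182/20349 = 6/17 ≈ 0.3529.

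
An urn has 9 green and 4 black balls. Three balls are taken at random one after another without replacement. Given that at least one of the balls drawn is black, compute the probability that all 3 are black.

P(all 3 black) = C(4,3)/C(13,3) = 2/143; P(at least one black) = 1 − C(9,3)/C(13,3) = 101/143.
Since 'all 3 black' ⊆ 'at least one black', P(all 3 | at least one) = 2/143 / 101/143 = 2/101 ≈ 0.0198.

2/101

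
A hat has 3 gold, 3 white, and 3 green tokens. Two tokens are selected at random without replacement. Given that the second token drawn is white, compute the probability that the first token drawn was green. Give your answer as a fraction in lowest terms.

3/8

P(first=green and the second token drawn is white) = (3/9)·(3/8) = 1/8.
P(the second token drawn is white) = Σ over first color = 1/8 + 1/12 + 1/8 = 1/3.
By Bayes, P(first=green | the second token drawn is white) = 1/8 / 1/3 = 3/8 ≈ 0.3750.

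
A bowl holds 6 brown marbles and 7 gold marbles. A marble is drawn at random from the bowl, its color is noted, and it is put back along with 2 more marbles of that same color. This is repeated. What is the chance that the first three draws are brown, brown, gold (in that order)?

Track the composition after each reinforcement of +2.
P = (6/13) · (8/15) · (7/17) = 112/1105 ≈ 0.1014.

112/1105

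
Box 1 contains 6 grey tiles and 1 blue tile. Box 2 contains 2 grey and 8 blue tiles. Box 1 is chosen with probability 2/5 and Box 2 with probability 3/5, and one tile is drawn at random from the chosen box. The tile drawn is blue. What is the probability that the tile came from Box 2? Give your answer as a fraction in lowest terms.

P(blue | Box 1) = 1/7; P(blue | Box 2) = 4/5.
P(blue) = 2/5·1/7 + 3/5·4/5 = 94/175.
By Bayes' rule, P(Box 2 | blue) = 12/25 / 94/175 = 42/47 ≈ 0.8936.

42/47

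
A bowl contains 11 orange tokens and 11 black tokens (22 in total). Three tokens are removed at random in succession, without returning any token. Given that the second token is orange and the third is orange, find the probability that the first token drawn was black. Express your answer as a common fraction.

11/20

P(first=black and the second token is orange and the third is orange) = (11/22)·(11/21)·(10/20) = 11/84.
P(E) = Σ over first color = 3/28 + 11/84 = 5/21.
By Bayes, P(first=black | E) = 11/84 / 5/21 = 11/20 ≈ 0.5500.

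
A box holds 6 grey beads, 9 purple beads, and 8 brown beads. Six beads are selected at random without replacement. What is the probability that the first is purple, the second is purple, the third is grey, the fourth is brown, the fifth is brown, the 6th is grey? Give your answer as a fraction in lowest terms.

Multiply the conditional probability of each draw in order, without replacement, so each draw removes one from its color and from the total.
P = (9/23) · (8/22) · (6/21) · (8/20) · (7/19) · (5/18) = 8/4807 ≈ 0.0017.

8/4807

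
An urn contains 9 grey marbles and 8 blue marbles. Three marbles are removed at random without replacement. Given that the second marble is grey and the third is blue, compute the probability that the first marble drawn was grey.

8/15

P(first=grey and the second marble is grey and the third is blue) = (9/17)·(8/16)·(8/15) = 12/85.
P(E) = Σ over first color = 12/85 + 21/170 = 9/34.
By Bayes, P(first=grey | E) = 12/85 / 9/34 = 8/15 ≈ 0.5333.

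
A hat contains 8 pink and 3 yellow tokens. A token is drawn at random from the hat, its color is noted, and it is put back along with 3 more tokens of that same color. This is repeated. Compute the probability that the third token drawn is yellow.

3/11

Sum over the four possibilities for the first two draws (yellow/not-yellow each), tracking how the yellow count and total change by +3 per draw.
P(third is yellow) = 3/11 ≈ 0.2727. (In a Pólya urn every draw has the same marginal probability 3/11.)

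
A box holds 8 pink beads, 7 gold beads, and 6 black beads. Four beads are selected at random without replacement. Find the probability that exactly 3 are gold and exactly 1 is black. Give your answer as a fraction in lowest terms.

Unordered draws without replacement: count favorable combinations over C(21,4).
Favorable = C(8,0) · C(7,3) · C(6,1) = 210; total = C(21,4) = 5985.
P = 210/5985 = 2/57 ≈ 0.0351.

2/57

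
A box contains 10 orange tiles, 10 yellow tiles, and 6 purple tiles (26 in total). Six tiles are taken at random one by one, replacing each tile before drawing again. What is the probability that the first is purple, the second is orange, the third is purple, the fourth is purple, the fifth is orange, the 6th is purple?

2025/4826809

Multiply the conditional probability of each draw in order, with replacement (the composition resets each draw).
P = (6/26) · (10/26) · (6/26) · (6/26) · (10/26) · (6/26) = 2025/4826809 ≈ 0.0004.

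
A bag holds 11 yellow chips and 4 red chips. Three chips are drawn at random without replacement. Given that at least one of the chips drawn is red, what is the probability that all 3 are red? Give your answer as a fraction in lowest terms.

P(all 3 red) = C(4,3)/C(15,3) = 4/455; P(at least one red) = 1 − C(11,3)/C(15,3) = 58/91.
Since 'all 3 red' ⊆ 'at least one red', P(all 3 | at least one) = 4/455 / 58/91 = 2/145 ≈ 0.0138.

2/145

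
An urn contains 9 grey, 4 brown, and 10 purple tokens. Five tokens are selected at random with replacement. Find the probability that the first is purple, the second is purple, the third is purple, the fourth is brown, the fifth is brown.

Multiply the conditional probability of each draw in order, with replacement (the composition resets each draw).
P = (10/23) · (10/23) · (10/23) · (4/23) · (4/23) = 16000/6436343 ≈ 0.0025.

16000/6436343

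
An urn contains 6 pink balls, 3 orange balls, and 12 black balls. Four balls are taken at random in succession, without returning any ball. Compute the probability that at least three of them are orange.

2/665

Sum the hypergeometric tail for j = 3,…,3 orange balls.
Favorable = C(3,3)·C(18,1) = 18; total = C(21,4) = 5985.
P = 18/5985 = 2/665 ≈ 0.0030.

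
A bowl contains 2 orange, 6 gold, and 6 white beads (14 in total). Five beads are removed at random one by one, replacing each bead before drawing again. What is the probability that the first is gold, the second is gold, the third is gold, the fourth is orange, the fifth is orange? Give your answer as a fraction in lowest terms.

27/16807

Multiply the conditional probability of each draw in order, with replacement (the composition resets each draw).
P = (6/14) · (6/14) · (6/14) · (2/14) · (2/14) = 27/16807 ≈ 0.0016.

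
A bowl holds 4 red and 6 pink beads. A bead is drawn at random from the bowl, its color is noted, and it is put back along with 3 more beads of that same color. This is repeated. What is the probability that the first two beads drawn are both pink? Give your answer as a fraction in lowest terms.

27/65

After a pink draw the bowl holds 9 pink out of 13.
P = (6/10)·(9/13) = 27/65 ≈ 0.4154.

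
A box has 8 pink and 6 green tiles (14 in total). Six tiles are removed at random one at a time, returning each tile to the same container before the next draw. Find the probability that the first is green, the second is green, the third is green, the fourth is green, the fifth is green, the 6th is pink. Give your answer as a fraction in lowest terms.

972/117649

Multiply the conditional probability of each draw in order, with replacement (the composition resets each draw).
P = (6/14) · (6/14) · (6/14) · (6/14) · (6/14) · (8/14) = 972/117649 ≈ 0.0083.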